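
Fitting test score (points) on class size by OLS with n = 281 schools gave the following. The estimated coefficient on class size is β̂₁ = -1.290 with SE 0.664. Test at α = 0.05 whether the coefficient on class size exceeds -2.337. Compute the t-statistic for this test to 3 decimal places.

H₀: β₁ = -2.337 vs H₁: β₁ > -2.337.
t = (β̂₁ − β₁⁰)/SE = (-1.290 − (-2.337)) / 0.664 = 1.577.
df = n − 2 = 281 − 2 = 279.
One-sided p ≈ 0.0580, which is ≥ 0.05, so fail to reject H₀.
The data do not give significant evidence that the true slope on class size exceeds -2.337 points per unit.

t = 1.577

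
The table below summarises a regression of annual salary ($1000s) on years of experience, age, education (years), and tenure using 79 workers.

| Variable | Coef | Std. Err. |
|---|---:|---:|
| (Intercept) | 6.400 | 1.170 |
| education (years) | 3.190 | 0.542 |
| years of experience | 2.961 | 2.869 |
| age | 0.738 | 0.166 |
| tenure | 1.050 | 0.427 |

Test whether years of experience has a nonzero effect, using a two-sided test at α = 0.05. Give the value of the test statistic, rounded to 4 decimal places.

t = 1.0321

Read off: b = 2.961, SE = 2.869 for years of experience.
H₀: β₁ = 0 vs H₁: β₁ ≠ 0.
t = 2.961 / 2.869 = 1.0321.
df = n − k − 1 = 79 − 4 − 1 = 74.
Two-sided p ≈ 0.3054, which is ≥ 0.05, so fail to reject H₀.
The data do not give significant evidence of an association between years of experience and annual salary, after adjusting for the other predictors.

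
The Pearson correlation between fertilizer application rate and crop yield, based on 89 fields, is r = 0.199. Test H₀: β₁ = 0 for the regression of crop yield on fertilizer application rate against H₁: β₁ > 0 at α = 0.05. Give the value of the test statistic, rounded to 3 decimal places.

t = r·√(n − 2)/√(1 − r²) = 0.199·√87/√0.960399 = 1.894.
df = n − 2 = 87.
One-sided p ≈ 0.0308, which is < 0.05, so reject H₀.
There is evidence of a linear association between fertilizer application rate and crop yield.

t = 1.894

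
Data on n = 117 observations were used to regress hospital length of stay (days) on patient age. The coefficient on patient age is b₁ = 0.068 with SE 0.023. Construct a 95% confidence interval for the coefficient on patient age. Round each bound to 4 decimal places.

(0.0224, 0.1136)

df = n − 2 = 117 − 2 = 115.
t* = t_{0.025, 115} = 1.980808.
Margin = t* × SE = 1.980808 × 0.023 = 0.045559.
CI: 0.068 ± 0.045559 → (0.0224, 0.1136).
With 95% confidence, each one-unit increase in patient age is associated with a change of between 0.0224 and 0.1136 days in hospital length of stay.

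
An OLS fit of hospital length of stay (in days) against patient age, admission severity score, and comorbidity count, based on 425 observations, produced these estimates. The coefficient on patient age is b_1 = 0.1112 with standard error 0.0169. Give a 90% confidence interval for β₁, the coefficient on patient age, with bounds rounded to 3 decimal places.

df = n − k − 1 = 425 − 3 − 1 = 421.
t* = t_{0.05, 421} = 1.648481.
Margin = t* × SE = 1.648481 × 0.0169 = 0.02786.
CI: 0.1112 ± 0.02786 → (0.083, 0.139).
With 90% confidence, each one-unit increase in patient age is associated with a change of between 0.083 and 0.139 days in hospital length of stay, holding the other predictors fixed.

(0.083, 0.139)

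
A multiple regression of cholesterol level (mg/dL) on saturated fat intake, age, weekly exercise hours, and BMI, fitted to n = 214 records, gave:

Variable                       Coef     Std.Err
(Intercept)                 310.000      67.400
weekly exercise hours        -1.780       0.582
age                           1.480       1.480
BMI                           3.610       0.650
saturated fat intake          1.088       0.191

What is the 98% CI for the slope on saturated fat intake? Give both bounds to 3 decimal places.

Read off: b = 1.088, SE = 0.191 for saturated fat intake.
df = n − k − 1 = 214 − 4 − 1 = 209.
t* = t_{0.01, 209} = 2.344322.
Margin = t* × SE = 2.344322 × 0.191 = 0.44777.
CI: 1.088 ± 0.44777 → (0.640, 1.536).

(0.640, 1.536)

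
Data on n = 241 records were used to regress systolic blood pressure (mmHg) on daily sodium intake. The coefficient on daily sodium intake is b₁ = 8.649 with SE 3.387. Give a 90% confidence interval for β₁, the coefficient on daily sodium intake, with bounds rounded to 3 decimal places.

df = n − 2 = 241 − 2 = 239.
t* = t_{0.05, 239} = 1.651254.
Margin = t* × SE = 1.651254 × 3.387 = 5.59280.
CI: 8.649 ± 5.59280 → (3.056, 14.242).
With 90% confidence, each one-unit increase in daily sodium intake is associated with a change of between 3.056 and 14.242 mmHg in systolic blood pressure.

(3.056, 14.242)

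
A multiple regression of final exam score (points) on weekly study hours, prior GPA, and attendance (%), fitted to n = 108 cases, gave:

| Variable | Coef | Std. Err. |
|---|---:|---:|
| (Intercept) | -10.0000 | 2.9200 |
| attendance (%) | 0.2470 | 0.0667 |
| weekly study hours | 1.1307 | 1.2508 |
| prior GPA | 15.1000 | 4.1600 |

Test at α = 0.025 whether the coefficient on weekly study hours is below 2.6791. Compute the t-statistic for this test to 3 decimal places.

t = -1.238

Read off: b = 1.1307, SE = 1.2508 for weekly study hours.
H₀: β₁ = 2.6791 vs H₁: β₁ < 2.6791.
t = (1.1307 − 2.6791) / 1.2508 = -1.238.
df = n − k − 1 = 108 − 3 − 1 = 104.
One-sided p ≈ 0.1093, which is ≥ 0.025, so fail to reject H₀.
The data do not give significant evidence that the true slope on weekly study hours is below 2.6791 points per unit, holding the other predictors fixed.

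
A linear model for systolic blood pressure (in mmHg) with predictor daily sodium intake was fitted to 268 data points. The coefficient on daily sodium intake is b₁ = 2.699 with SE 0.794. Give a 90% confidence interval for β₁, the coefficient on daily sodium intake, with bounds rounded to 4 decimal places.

(1.3884, 4.0096)

df = n − 2 = 268 − 2 = 266.
t* = t_{0.05, 266} = 1.650602.
Margin = t* × SE = 1.650602 × 0.794 = 1.310578.
CI: 2.699 ± 1.310578 → (1.3884, 4.0096).
With 90% confidence, each one-unit increase in daily sodium intake is associated with a change of between 1.3884 and 4.0096 mmHg in systolic blood pressure.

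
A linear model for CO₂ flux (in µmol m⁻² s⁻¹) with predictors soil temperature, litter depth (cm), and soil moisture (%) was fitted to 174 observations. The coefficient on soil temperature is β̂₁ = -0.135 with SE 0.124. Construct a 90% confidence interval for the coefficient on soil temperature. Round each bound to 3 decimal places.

(-0.340, 0.070)

df = n − k − 1 = 174 − 3 − 1 = 170.
t* = t_{0.05, 170} = 1.653866.
Margin = t* × SE = 1.653866 × 0.124 = 0.20508.
CI: -0.135 ± 0.20508 → (-0.340, 0.070).
With 90% confidence, each one-unit increase in soil temperature is associated with a change of between -0.340 and 0.070 µmol m⁻² s⁻¹ in CO₂ flux, holding the other predictors fixed.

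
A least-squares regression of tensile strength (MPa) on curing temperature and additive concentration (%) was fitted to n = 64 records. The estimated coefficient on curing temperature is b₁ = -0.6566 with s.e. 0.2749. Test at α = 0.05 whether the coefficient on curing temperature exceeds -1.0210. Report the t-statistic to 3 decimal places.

t = 1.326

H₀: β₁ = -1.0210 vs H₁: β₁ > -1.0210.
t = (b₁ − β₁⁰)/SE = (-0.6566 − (-1.0210)) / 0.2749 = 1.326.
df = n − k − 1 = 64 − 2 − 1 = 61.
One-sided p ≈ 0.0950, which is ≥ 0.05, so fail to reject H₀.
The data do not give significant evidence that the true slope on curing temperature exceeds -1.0210 MPa per unit, holding the other predictors fixed.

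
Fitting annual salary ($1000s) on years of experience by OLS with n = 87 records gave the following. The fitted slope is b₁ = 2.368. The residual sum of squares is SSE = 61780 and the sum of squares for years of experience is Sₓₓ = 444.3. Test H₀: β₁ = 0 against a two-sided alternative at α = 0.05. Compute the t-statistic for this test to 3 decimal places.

t = 1.851

MSE = SSE/(n − 2) = 61780/85 = 726.824.
SE(b₁) = √(MSE/Sₓₓ) = √(726.824/444.3) = 1.27902.
t = 2.368 / 1.27902 = 1.851.
df = n − 2 = 85.
Two-sided p ≈ 0.0676, which is ≥ 0.05, so fail to reject H₀.
The data do not give significant evidence of an association between years of experience and annual salary.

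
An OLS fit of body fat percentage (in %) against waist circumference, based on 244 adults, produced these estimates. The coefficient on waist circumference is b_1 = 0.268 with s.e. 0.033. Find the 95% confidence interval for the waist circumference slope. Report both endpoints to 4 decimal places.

(0.2030, 0.3330)

df = n − 2 = 244 − 2 = 242.
t* = t_{0.025, 242} = 1.969815.
Margin = t* × SE = 1.969815 × 0.033 = 0.065004.
CI: 0.268 ± 0.065004 → (0.2030, 0.3330).
With 95% confidence, each one-unit increase in waist circumference is associated with a change of between 0.2030 and 0.3330 % in body fat percentage.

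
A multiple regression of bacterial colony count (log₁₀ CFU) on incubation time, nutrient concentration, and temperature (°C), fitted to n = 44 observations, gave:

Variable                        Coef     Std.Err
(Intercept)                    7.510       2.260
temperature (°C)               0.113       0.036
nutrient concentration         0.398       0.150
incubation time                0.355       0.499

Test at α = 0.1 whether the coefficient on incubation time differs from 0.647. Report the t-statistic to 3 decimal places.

t = -0.585

Read off: b = 0.355, SE = 0.499 for incubation time.
H₀: β₁ = 0.647 vs H₁: β₁ ≠ 0.647.
t = (0.355 − 0.647) / 0.499 = -0.585.
df = n − k − 1 = 44 − 3 − 1 = 40.
Two-sided p ≈ 0.5617, which is ≥ 0.1, so fail to reject H₀.
The data are consistent with a true slope of 0.647 log₁₀ CFU per unit of incubation time, holding the other predictors fixed.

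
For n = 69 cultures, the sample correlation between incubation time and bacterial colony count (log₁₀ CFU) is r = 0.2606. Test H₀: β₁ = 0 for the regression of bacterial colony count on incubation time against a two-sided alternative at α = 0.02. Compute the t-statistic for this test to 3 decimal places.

t = 2.209

t = r·√(n − 2)/√(1 − r²) = 0.2606·√67/√0.932088 = 2.209.
df = n − 2 = 67.
Two-sided p ≈ 0.0306, which is ≥ 0.02, so fail to reject H₀.
The data do not give significant evidence of a linear association between incubation time and bacterial colony count.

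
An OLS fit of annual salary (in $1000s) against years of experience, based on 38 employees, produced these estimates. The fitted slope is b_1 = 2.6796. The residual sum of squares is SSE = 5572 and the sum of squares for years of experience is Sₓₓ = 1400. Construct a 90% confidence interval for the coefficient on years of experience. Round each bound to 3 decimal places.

MSE = SSE/(n − 2) = 5572/36 = 154.778.
SE(b_1) = √(MSE/Sₓₓ) = √(154.778/1400) = 0.332499.
df = n − 2 = 36.
t* = t_{0.05, 36} = 1.688298.
Margin = t* × SE = 1.688298 × 0.332499 = 0.56136.
CI: 2.6796 ± 0.56136 → (2.118, 3.241).
With 90% confidence, each one-unit increase in years of experience is associated with a change of between 2.118 and 3.241 $1000s in annual salary.

(2.118, 3.241)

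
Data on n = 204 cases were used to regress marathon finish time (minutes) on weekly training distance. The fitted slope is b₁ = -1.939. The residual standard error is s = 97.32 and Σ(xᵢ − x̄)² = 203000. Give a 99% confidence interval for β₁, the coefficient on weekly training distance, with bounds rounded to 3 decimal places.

(-2.501, -1.377)

SE(b₁) = s/√Sₓₓ = 97.32/√203000 = 0.216.
df = n − 2 = 202.
t* = t_{0.005, 202} = 2.600387.
Margin = t* × SE = 2.600387 × 0.216 = 0.56168.
CI: -1.939 ± 0.56168 → (-2.501, -1.377).
With 99% confidence, each one-unit increase in weekly training distance is associated with a change of between -2.501 and -1.377 minutes in marathon finish time.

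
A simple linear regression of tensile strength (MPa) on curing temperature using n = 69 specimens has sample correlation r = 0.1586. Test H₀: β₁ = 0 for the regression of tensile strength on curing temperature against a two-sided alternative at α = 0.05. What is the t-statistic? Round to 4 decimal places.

t = r·√(n − 2)/√(1 − r²) = 0.1586·√67/√0.974846 = 1.3148.
df = n − 2 = 67.
Two-sided p ≈ 0.1930, which is ≥ 0.05, so fail to reject H₀.
The data do not give significant evidence of a linear association between curing temperature and tensile strength.

t = 1.3148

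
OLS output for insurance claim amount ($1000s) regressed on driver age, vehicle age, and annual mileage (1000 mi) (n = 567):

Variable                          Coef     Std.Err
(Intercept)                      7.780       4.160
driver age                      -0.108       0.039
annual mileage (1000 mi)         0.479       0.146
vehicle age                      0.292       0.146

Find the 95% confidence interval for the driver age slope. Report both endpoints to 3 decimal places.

(-0.185, -0.031)

Read off: b = -0.108, SE = 0.039 for driver age.
df = n − k − 1 = 567 − 3 − 1 = 563.
t* = t_{0.025, 563} = 1.964187.
Margin = t* × SE = 1.964187 × 0.039 = 0.07660.
CI: -0.108 ± 0.07660 → (-0.185, -0.031).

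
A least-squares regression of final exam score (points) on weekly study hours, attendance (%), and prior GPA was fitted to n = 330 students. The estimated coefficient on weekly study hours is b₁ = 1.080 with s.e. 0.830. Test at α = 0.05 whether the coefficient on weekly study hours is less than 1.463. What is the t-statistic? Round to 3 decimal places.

t = -0.461

H₀: β₁ = 1.463 vs H₁: β₁ < 1.463.
t = (b₁ − β₁⁰)/SE = (1.080 − 1.463) / 0.830 = -0.461.
df = n − k − 1 = 330 − 3 − 1 = 326.
One-sided p ≈ 0.3224, which is ≥ 0.05, so fail to reject H₀.
The data do not give significant evidence that the true slope on weekly study hours is below 1.463 points per unit, holding the other predictors fixed.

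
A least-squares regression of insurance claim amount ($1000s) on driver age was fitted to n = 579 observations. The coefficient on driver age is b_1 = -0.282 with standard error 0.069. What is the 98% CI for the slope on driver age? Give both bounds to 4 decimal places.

df = n − 2 = 579 − 2 = 577.
t* = t_{0.01, 577} = 2.332828.
Margin = t* × SE = 2.332828 × 0.069 = 0.160965.
CI: -0.282 ± 0.160965 → (-0.4430, -0.1210).
With 98% confidence, each one-unit increase in driver age is associated with a change of between -0.4430 and -0.1210 $1000s in insurance claim amount.

(-0.4430, -0.1210)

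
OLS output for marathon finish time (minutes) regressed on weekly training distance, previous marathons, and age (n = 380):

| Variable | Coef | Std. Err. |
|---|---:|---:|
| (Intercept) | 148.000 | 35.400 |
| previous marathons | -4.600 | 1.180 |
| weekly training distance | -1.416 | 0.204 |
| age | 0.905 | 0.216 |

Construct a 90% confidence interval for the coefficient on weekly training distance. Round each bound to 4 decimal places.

(-1.7524, -1.0796)

Read off: b = -1.416, SE = 0.204 for weekly training distance.
df = n − k − 1 = 380 − 3 − 1 = 376.
t* = t_{0.05, 376} = 1.648916.
Margin = t* × SE = 1.648916 × 0.204 = 0.336379.
CI: -1.416 ± 0.336379 → (-1.7524, -1.0796).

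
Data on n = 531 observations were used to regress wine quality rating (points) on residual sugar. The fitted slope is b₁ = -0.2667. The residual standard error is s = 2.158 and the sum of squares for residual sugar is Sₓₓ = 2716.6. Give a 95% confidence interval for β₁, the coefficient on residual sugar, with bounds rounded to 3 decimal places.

(-0.348, -0.185)

SE(b₁) = s/√Sₓₓ = 2.158/√2716.6 = 0.0414036.
df = n − 2 = 529.
t* = t_{0.025, 529} = 1.964459.
Margin = t* × SE = 1.964459 × 0.0414036 = 0.08134.
CI: -0.2667 ± 0.08134 → (-0.348, -0.185).
With 95% confidence, each one-unit increase in residual sugar is associated with a change of between -0.348 and -0.185 points in wine quality rating.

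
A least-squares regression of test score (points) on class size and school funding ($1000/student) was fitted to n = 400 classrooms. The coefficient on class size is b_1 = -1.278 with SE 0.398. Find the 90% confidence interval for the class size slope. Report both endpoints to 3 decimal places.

(-1.934, -0.622)

df = n − k − 1 = 400 − 2 − 1 = 397.
t* = t_{0.05, 397} = 1.648701.
Margin = t* × SE = 1.648701 × 0.398 = 0.65618.
CI: -1.278 ± 0.65618 → (-1.934, -0.622).
With 90% confidence, each one-unit increase in class size is associated with a change of between -1.934 and -0.622 points in test score, holding the other predictors fixed.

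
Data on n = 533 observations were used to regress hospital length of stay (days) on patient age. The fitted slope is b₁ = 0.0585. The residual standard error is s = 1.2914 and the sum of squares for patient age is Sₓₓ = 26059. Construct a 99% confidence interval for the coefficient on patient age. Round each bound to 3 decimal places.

(0.038, 0.079)

SE(b₁) = s/√Sₓₓ = 1.2914/√26059 = 0.00799985.
df = n − 2 = 531.
t* = t_{0.005, 531} = 2.58512.
Margin = t* × SE = 2.58512 × 0.00799985 = 0.02068.
CI: 0.0585 ± 0.02068 → (0.038, 0.079).
With 99% confidence, each one-unit increase in patient age is associated with a change of between 0.038 and 0.079 days in hospital length of stay.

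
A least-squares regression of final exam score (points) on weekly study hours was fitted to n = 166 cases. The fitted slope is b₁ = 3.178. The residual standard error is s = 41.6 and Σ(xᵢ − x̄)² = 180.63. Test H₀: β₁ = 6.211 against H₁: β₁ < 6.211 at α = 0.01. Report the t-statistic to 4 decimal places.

t = -0.9799

SE(b₁) = s/√Sₓₓ = 41.6/√180.63 = 3.09527.
t = (3.178 − 6.211) / 3.09527 = -0.9799.
df = n − 2 = 164.
One-sided p ≈ 0.1643, which is ≥ 0.01, so fail to reject H₀.
The data do not give significant evidence that the true slope on weekly study hours is below 6.211 points per unit.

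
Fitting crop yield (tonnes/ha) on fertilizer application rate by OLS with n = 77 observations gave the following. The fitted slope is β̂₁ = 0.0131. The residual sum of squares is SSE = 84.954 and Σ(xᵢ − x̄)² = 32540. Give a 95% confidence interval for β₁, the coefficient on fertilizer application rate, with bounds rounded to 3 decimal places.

MSE = SSE/(n − 2) = 84.954/75 = 1.13272.
SE(β̂₁) = √(MSE/Sₓₓ) = √(1.13272/32540) = 0.00590001.
df = n − 2 = 75.
t* = t_{0.025, 75} = 1.992102.
Margin = t* × SE = 1.992102 × 0.00590001 = 0.01175.
CI: 0.0131 ± 0.01175 → (0.001, 0.025).
With 95% confidence, each one-unit increase in fertilizer application rate is associated with a change of between 0.001 and 0.025 tonnes/ha in crop yield.

(0.001, 0.025)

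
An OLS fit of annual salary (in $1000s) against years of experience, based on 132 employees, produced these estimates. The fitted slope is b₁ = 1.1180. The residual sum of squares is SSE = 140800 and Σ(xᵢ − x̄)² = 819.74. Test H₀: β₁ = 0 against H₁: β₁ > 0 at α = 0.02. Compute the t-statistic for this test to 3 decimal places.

t = 0.973

MSE = SSE/(n − 2) = 140800/130 = 1083.08.
SE(b₁) = √(MSE/Sₓₓ) = √(1083.08/819.74) = 1.14945.
t = 1.1180 / 1.14945 = 0.973.
df = n − 2 = 130.
One-sided p ≈ 0.1663, which is ≥ 0.02, so fail to reject H₀.
The data do not give significant evidence that the true slope on years of experience is positive.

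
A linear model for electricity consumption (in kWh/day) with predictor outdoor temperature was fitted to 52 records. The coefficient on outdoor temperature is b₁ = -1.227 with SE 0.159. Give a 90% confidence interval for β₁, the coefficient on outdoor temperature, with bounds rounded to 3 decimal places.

(-1.493, -0.961)

df = n − 2 = 52 − 2 = 50.
t* = t_{0.05, 50} = 1.675905.
Margin = t* × SE = 1.675905 × 0.159 = 0.26647.
CI: -1.227 ± 0.26647 → (-1.493, -0.961).
With 90% confidence, each one-unit increase in outdoor temperature is associated with a change of between -1.493 and -0.961 kWh/day in electricity consumption.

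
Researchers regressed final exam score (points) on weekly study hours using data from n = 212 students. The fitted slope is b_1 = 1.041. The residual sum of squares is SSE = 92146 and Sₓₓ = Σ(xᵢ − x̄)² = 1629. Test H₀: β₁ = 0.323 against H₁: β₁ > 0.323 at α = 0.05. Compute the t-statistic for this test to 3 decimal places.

MSE = SSE/(n − 2) = 92146/210 = 438.79.
SE(b_1) = √(MSE/Sₓₓ) = √(438.79/1629) = 0.519001.
t = (1.041 − 0.323) / 0.519001 = 1.383.
df = n − 2 = 210.
One-sided p ≈ 0.0840, which is ≥ 0.05, so fail to reject H₀.
The data do not give significant evidence that the true slope on weekly study hours exceeds 0.323 points per unit.

t = 1.383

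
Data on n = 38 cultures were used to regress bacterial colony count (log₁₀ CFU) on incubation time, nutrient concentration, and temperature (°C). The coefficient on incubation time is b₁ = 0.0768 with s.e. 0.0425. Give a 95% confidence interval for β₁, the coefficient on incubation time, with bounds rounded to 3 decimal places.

(-0.010, 0.163)

df = n − k − 1 = 38 − 3 − 1 = 34.
t* = t_{0.025, 34} = 2.032245.
Margin = t* × SE = 2.032245 × 0.0425 = 0.08637.
CI: 0.0768 ± 0.08637 → (-0.010, 0.163).
With 95% confidence, each one-unit increase in incubation time is associated with a change of between -0.010 and 0.163 log₁₀ CFU in bacterial colony count, holding the other predictors fixed.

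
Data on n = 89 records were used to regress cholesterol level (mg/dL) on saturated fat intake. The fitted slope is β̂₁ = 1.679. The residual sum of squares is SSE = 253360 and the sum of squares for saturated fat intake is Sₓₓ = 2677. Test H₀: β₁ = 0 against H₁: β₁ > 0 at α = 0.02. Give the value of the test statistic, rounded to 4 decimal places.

t = 1.6098

MSE = SSE/(n − 2) = 253360/87 = 2912.18.
SE(β̂₁) = √(MSE/Sₓₓ) = √(2912.18/2677) = 1.043.
t = 1.679 / 1.043 = 1.6098.
df = n − 2 = 87.
One-sided p ≈ 0.0555, which is ≥ 0.02, so fail to reject H₀.
The data do not give significant evidence that the true slope on saturated fat intake is positive.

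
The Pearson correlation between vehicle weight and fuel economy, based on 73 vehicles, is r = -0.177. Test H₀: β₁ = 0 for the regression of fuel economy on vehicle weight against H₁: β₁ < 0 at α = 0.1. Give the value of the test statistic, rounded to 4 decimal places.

t = r·√(n − 2)/√(1 − r²) = -0.177·√71/√0.968671 = -1.5154.
df = n − 2 = 71.
One-sided p ≈ 0.0671, which is < 0.1, so reject H₀.
There is evidence of a linear association between vehicle weight and fuel economy.

t = -1.5154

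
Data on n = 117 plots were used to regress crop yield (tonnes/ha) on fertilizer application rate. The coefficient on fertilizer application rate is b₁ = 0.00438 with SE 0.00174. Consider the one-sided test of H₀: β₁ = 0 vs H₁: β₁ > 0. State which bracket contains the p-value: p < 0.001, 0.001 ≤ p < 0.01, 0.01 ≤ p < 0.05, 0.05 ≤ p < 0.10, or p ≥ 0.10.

t = 0.00438 / 0.00174 = 2.517.
df = n − 2 = 117 − 2 = 115.
One-sided p = P(T_{115} > t) ≈ 0.0066.
So 0.001 ≤ p < 0.01.

0.001 ≤ p < 0.01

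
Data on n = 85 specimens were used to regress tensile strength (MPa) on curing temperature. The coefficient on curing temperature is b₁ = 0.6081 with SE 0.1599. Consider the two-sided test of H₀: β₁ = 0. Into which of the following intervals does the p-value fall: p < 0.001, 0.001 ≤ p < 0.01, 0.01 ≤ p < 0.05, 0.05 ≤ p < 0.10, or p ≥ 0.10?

t = 0.6081 / 0.1599 = 3.803.
df = n − 2 = 85 − 2 = 83.
Two-sided p = 2·P(T_{83} > |t|) ≈ 0.0003.
So p < 0.001.

p < 0.001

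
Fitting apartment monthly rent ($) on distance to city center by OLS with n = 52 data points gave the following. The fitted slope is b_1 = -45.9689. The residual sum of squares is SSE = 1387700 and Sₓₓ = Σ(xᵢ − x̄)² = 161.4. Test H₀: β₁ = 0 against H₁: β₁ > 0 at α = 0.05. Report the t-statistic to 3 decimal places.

MSE = SSE/(n − 2) = 1387700/50 = 27754.
SE(b_1) = √(MSE/Sₓₓ) = √(27754/161.4) = 13.1133.
t = -45.9689 / 13.1133 = -3.506.
df = n − 2 = 50.
One-sided p ≈ 0.9995, which is ≥ 0.05, so fail to reject H₀.
The data do not give significant evidence that the true slope on distance to city center is positive.

t = -3.506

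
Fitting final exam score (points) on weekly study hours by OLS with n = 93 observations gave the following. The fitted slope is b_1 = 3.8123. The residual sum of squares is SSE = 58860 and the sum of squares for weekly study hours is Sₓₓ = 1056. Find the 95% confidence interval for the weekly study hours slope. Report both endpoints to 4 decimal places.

(2.2577, 5.3669)

MSE = SSE/(n − 2) = 58860/91 = 646.813.
SE(b_1) = √(MSE/Sₓₓ) = √(646.813/1056) = 0.782632.
df = n − 2 = 91.
t* = t_{0.025, 91} = 1.986377.
Margin = t* × SE = 1.986377 × 0.782632 = 1.554602.
CI: 3.8123 ± 1.554602 → (2.2577, 5.3669).
With 95% confidence, each one-unit increase in weekly study hours is associated with a change of between 2.2577 and 5.3669 points in final exam score.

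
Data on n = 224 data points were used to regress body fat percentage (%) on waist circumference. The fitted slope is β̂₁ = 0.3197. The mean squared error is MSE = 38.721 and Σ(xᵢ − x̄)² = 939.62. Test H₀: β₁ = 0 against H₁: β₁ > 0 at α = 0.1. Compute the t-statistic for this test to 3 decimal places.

SE(β̂₁) = √(MSE/Sₓₓ) = √(38.721/939.62) = 0.203001.
t = 0.3197 / 0.203001 = 1.575.
df = n − 2 = 222.
One-sided p ≈ 0.0584, which is < 0.1, so reject H₀.
There is evidence that the true slope on waist circumference is positive.

t = 1.575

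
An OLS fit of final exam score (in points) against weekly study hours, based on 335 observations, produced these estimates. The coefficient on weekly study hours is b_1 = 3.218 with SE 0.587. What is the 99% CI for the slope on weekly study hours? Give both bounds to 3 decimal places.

(1.697, 4.739)

df = n − 2 = 335 − 2 = 333.
t* = t_{0.005, 333} = 2.590674.
Margin = t* × SE = 2.590674 × 0.587 = 1.52073.
CI: 3.218 ± 1.52073 → (1.697, 4.739).
With 99% confidence, each one-unit increase in weekly study hours is associated with a change of between 1.697 and 4.739 points in final exam score.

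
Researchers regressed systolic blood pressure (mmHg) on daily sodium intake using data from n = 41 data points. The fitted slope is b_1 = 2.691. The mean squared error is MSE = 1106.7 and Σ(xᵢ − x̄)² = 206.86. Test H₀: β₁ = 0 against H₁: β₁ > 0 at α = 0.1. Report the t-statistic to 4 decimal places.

SE(b_1) = √(MSE/Sₓₓ) = √(1106.7/206.86) = 2.31301.
t = 2.691 / 2.31301 = 1.1634.
df = n − 2 = 39.
One-sided p ≈ 0.1259, which is ≥ 0.1, so fail to reject H₀.
The data do not give significant evidence that the true slope on daily sodium intake is positive.

t = 1.1634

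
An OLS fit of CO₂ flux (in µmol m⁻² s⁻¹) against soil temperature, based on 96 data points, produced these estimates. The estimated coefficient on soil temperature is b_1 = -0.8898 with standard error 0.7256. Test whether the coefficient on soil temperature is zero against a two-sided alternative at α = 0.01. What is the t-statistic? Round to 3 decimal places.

H₀: β₁ = 0 vs H₁: β₁ ≠ 0.
t = (b_1 − β₁⁰)/SE = -0.8898 / 0.7256 = -1.226.
df = n − 2 = 96 − 2 = 94.
Two-sided p ≈ 0.2232, which is ≥ 0.01, so fail to reject H₀.
The data do not give significant evidence of an association between soil temperature and CO₂ flux.

t = -1.226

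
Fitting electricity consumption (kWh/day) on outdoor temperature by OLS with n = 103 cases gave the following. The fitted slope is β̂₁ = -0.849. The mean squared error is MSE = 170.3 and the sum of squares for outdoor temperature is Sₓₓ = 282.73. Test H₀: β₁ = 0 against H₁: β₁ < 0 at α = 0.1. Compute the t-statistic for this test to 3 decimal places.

t = -1.094

SE(β̂₁) = √(MSE/Sₓₓ) = √(170.3/282.73) = 0.776107.
t = -0.849 / 0.776107 = -1.094.
df = n − 2 = 101.
One-sided p ≈ 0.1383, which is ≥ 0.1, so fail to reject H₀.
The data do not give significant evidence that the true slope on outdoor temperature is negative.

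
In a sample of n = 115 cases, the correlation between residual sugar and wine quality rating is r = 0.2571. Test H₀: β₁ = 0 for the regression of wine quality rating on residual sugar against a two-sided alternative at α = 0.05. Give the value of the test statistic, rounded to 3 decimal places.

t = r·√(n − 2)/√(1 − r²) = 0.2571·√113/√0.9339 = 2.828.
df = n − 2 = 113.
Two-sided p ≈ 0.0055, which is < 0.05, so reject H₀.
There is evidence of a linear association between residual sugar and wine quality rating.

t = 2.828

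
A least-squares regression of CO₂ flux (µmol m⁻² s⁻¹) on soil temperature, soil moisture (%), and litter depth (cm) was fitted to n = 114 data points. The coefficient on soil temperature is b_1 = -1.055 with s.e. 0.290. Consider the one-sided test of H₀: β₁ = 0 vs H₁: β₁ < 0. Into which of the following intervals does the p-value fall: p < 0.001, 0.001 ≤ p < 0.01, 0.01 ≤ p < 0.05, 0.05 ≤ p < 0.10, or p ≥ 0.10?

t = -1.055 / 0.290 = -3.638.
df = n − k − 1 = 114 − 3 − 1 = 110.
One-sided p = P(T_{110} < t) ≈ 0.0002.
So p < 0.001.

p < 0.001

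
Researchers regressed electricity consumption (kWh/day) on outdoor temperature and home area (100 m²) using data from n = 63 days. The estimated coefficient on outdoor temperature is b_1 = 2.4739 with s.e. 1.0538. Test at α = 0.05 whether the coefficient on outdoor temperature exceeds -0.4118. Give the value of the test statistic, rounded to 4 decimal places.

H₀: β₁ = -0.4118 vs H₁: β₁ > -0.4118.
t = (b_1 − β₁⁰)/SE = (2.4739 − (-0.4118)) / 1.0538 = 2.7384.
df = n − k − 1 = 63 − 2 − 1 = 60.
One-sided p ≈ 0.0041, which is < 0.05, so reject H₀.
There is evidence that the true slope on outdoor temperature exceeds -0.4118 kWh/day per unit, holding the other predictors fixed.

t = 2.7384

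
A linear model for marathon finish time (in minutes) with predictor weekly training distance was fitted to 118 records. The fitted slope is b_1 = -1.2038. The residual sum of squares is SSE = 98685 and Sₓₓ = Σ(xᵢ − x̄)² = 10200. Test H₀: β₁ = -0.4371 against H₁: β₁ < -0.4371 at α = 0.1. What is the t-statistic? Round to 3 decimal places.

t = -2.655

MSE = SSE/(n − 2) = 98685/116 = 850.733.
SE(b_1) = √(MSE/Sₓₓ) = √(850.733/10200) = 0.2888.
t = (-1.2038 − (-0.4371)) / 0.2888 = -2.655.
df = n − 2 = 116.
One-sided p ≈ 0.0045, which is < 0.1, so reject H₀.
There is evidence that the true slope on weekly training distance is below -0.4371 minutes per unit.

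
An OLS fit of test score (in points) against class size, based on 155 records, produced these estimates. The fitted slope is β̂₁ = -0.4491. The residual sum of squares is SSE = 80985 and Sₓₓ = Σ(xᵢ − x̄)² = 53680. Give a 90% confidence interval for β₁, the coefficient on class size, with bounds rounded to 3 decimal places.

(-0.613, -0.285)

MSE = SSE/(n − 2) = 80985/153 = 529.314.
SE(β̂₁) = √(MSE/Sₓₓ) = √(529.314/53680) = 0.0993002.
df = n − 2 = 153.
t* = t_{0.05, 153} = 1.654874.
Margin = t* × SE = 1.654874 × 0.0993002 = 0.16433.
CI: -0.4491 ± 0.16433 → (-0.613, -0.285).
With 90% confidence, each one-unit increase in class size is associated with a change of between -0.613 and -0.285 points in test score.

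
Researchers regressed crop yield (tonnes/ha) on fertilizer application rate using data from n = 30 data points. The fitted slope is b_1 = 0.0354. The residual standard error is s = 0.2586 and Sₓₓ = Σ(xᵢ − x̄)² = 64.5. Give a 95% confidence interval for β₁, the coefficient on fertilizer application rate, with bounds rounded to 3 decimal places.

SE(b_1) = s/√Sₓₓ = 0.2586/√64.5 = 0.0321995.
df = n − 2 = 28.
t* = t_{0.025, 28} = 2.048407.
Margin = t* × SE = 2.048407 × 0.0321995 = 0.06596.
CI: 0.0354 ± 0.06596 → (-0.031, 0.101).
With 95% confidence, each one-unit increase in fertilizer application rate is associated with a change of between -0.031 and 0.101 tonnes/ha in crop yield.

(-0.031, 0.101)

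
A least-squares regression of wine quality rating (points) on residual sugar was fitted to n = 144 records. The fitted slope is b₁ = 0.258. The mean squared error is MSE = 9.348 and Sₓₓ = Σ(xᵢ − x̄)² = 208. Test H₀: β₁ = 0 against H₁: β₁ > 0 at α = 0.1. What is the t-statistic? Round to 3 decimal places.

t = 1.217

SE(b₁) = √(MSE/Sₓₓ) = √(9.348/208) = 0.211996.
t = 0.258 / 0.211996 = 1.217.
df = n − 2 = 142.
One-sided p ≈ 0.1128, which is ≥ 0.1, so fail to reject H₀.
The data do not give significant evidence that the true slope on residual sugar is positive.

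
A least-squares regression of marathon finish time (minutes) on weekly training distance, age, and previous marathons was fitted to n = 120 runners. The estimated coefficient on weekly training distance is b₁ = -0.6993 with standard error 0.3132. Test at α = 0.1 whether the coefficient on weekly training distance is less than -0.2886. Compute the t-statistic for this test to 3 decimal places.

H₀: β₁ = -0.2886 vs H₁: β₁ < -0.2886.
t = (b₁ − β₁⁰)/SE = (-0.6993 − (-0.2886)) / 0.3132 = -1.311.
df = n − k − 1 = 120 − 3 − 1 = 116.
One-sided p ≈ 0.0962, which is < 0.1, so reject H₀.
There is evidence that the true slope on weekly training distance is below -0.2886 minutes per unit, holding the other predictors fixed.

t = -1.311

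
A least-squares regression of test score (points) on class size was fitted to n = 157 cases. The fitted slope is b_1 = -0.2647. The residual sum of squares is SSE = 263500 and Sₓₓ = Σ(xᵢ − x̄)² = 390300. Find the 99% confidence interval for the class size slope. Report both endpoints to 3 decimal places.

MSE = SSE/(n − 2) = 263500/155 = 1700.
SE(b_1) = √(MSE/Sₓₓ) = √(1700/390300) = 0.0659972.
df = n − 2 = 155.
t* = t_{0.005, 155} = 2.60792.
Margin = t* × SE = 2.60792 × 0.0659972 = 0.17212.
CI: -0.2647 ± 0.17212 → (-0.437, -0.093).
With 99% confidence, each one-unit increase in class size is associated with a change of between -0.437 and -0.093 points in test score.

(-0.437, -0.093)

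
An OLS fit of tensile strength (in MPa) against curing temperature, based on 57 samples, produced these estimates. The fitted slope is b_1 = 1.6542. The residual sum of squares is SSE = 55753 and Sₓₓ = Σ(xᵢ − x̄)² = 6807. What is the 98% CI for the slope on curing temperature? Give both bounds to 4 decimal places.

(0.7296, 2.5788)

MSE = SSE/(n − 2) = 55753/55 = 1013.69.
SE(b_1) = √(MSE/Sₓₓ) = √(1013.69/6807) = 0.3859.
df = n − 2 = 55.
t* = t_{0.01, 55} = 2.396081.
Margin = t* × SE = 2.396081 × 0.3859 = 0.924648.
CI: 1.6542 ± 0.924648 → (0.7296, 2.5788).
With 98% confidence, each one-unit increase in curing temperature is associated with a change of between 0.7296 and 2.5788 MPa in tensile strength.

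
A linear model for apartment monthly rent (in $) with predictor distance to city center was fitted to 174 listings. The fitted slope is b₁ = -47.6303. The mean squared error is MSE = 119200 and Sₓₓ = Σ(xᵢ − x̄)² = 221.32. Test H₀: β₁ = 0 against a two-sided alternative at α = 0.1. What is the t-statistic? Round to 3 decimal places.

SE(b₁) = √(MSE/Sₓₓ) = √(119200/221.32) = 23.2075.
t = -47.6303 / 23.2075 = -2.052.
df = n − 2 = 172.
Two-sided p ≈ 0.0416, which is < 0.1, so reject H₀.
There is evidence that distance to city center is associated with apartment monthly rent.

t = -2.052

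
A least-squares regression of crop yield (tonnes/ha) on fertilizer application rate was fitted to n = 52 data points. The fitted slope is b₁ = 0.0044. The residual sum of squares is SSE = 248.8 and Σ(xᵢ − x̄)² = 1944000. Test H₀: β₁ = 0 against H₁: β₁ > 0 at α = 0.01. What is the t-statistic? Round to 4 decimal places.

MSE = SSE/(n − 2) = 248.8/50 = 4.976.
SE(b₁) = √(MSE/Sₓₓ) = √(4.976/1944000) = 0.0015999.
t = 0.0044 / 0.0015999 = 2.7502.
df = n − 2 = 50.
One-sided p ≈ 0.0041, which is < 0.01, so reject H₀.
There is evidence that the true slope on fertilizer application rate is positive.

t = 2.7502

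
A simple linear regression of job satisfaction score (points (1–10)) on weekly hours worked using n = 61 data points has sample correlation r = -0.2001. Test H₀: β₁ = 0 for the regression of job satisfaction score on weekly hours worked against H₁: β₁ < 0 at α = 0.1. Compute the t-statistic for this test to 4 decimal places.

t = r·√(n − 2)/√(1 − r²) = -0.2001·√59/√0.95996 = -1.5687.
df = n − 2 = 59.
One-sided p ≈ 0.0610, which is < 0.1, so reject H₀.
There is evidence of a linear association between weekly hours worked and job satisfaction score.

t = -1.5687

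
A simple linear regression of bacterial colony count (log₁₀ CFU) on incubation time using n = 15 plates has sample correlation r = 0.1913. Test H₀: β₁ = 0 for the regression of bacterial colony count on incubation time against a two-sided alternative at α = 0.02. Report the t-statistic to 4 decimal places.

t = 0.7027

t = r·√(n − 2)/√(1 − r²) = 0.1913·√13/√0.963404 = 0.7027.
df = n − 2 = 13.
Two-sided p ≈ 0.4946, which is ≥ 0.02, so fail to reject H₀.
The data do not give significant evidence of a linear association between incubation time and bacterial colony count.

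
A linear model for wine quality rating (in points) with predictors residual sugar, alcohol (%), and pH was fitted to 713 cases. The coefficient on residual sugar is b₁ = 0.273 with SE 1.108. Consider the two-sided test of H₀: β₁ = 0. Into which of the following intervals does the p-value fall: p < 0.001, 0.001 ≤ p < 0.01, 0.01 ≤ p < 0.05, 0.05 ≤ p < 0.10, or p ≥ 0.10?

p ≥ 0.10

t = 0.273 / 1.108 = 0.246.
df = n − k − 1 = 713 − 3 − 1 = 709.
Two-sided p = 2·P(T_{709} > |t|) ≈ 0.8055.
So p ≥ 0.10.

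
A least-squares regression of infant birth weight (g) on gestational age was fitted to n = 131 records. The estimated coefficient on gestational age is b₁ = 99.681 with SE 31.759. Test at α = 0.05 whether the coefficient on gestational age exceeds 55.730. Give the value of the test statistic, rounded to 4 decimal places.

H₀: β₁ = 55.730 vs H₁: β₁ > 55.730.
t = (b₁ − β₁⁰)/SE = (99.681 − 55.730) / 31.759 = 1.3839.
df = n − 2 = 131 − 2 = 129.
One-sided p ≈ 0.0844, which is ≥ 0.05, so fail to reject H₀.
The data do not give significant evidence that the true slope on gestational age exceeds 55.730 g per unit.

t = 1.3839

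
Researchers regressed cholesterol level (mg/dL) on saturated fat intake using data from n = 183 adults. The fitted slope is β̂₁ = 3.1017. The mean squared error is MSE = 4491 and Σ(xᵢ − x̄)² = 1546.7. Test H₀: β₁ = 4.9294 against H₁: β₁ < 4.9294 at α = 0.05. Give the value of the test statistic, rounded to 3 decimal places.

SE(β̂₁) = √(MSE/Sₓₓ) = √(4491/1546.7) = 1.704.
t = (3.1017 − 4.9294) / 1.704 = -1.073.
df = n − 2 = 181.
One-sided p ≈ 0.1424, which is ≥ 0.05, so fail to reject H₀.
The data do not give significant evidence that the true slope on saturated fat intake is below 4.9294 mg/dL per unit.

t = -1.073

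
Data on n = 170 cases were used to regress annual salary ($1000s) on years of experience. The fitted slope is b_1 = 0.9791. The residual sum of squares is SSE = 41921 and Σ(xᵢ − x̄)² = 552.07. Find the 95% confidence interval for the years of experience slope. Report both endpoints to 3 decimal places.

(-0.348, 2.306)

MSE = SSE/(n − 2) = 41921/168 = 249.53.
SE(b_1) = √(MSE/Sₓₓ) = √(249.53/552.07) = 0.672302.
df = n − 2 = 168.
t* = t_{0.025, 168} = 1.974185.
Margin = t* × SE = 1.974185 × 0.672302 = 1.32725.
CI: 0.9791 ± 1.32725 → (-0.348, 2.306).
With 95% confidence, each one-unit increase in years of experience is associated with a change of between -0.348 and 2.306 $1000s in annual salary.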